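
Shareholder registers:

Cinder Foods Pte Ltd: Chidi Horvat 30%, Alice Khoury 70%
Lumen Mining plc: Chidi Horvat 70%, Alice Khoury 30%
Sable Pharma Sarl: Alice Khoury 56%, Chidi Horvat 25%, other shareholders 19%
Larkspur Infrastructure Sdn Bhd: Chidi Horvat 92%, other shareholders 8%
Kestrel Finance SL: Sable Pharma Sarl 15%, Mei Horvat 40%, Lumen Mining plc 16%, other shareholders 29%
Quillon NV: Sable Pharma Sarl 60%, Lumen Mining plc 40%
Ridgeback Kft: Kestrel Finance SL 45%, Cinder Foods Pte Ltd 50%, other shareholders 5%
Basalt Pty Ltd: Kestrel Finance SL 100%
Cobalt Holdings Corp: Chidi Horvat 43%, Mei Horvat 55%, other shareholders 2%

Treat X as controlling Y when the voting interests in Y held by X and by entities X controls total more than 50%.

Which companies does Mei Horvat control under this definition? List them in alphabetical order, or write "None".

Cobalt Holdings Corp

Mei holds 55% of Cobalt, so Mei controls Cobalt.
No other company's threshold is met.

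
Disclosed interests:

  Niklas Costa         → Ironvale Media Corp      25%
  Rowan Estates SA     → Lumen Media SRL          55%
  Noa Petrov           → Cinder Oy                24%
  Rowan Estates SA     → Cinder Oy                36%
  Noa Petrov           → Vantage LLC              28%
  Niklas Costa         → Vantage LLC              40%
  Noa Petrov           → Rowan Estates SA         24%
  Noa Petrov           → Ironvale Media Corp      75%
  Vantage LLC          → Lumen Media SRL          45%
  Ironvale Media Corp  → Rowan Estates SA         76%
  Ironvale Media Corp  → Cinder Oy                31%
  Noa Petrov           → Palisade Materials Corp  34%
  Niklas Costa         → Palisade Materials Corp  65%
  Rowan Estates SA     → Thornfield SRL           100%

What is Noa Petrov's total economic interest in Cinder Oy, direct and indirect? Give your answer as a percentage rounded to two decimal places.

76.41%

Noa reaches Cinder along 4 paths.
Via Ironvale: 75% × 31% = 23.25%.
Direct stake: 24% = 24%.
Via Rowan: 24% × 36% = 8.64%.
Via Ironvale → Rowan: 75% × 76% × 36% = 20.52%.
Total: 23.25% + 24% + 8.64% + 20.52% = 76.41%.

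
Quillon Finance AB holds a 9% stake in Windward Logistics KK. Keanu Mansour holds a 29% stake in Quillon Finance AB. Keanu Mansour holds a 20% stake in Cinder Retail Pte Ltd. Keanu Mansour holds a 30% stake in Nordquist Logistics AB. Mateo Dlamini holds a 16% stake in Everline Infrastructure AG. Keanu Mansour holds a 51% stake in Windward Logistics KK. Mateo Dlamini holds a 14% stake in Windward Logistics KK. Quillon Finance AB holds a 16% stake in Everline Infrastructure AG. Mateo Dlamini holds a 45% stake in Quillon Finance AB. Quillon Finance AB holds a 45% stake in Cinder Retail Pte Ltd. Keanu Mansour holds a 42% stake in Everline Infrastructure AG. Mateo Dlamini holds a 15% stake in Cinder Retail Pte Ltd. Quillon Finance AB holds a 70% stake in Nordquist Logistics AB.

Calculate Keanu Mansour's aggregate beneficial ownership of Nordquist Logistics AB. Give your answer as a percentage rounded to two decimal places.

50.30%

Keanu reaches Nordquist along 2 paths.
Via Quillon: 29% × 70% = 20.3%.
Direct stake: 30% = 30%.
Total: 20.3% + 30% = 50.3%.
Rounded: 50.30%.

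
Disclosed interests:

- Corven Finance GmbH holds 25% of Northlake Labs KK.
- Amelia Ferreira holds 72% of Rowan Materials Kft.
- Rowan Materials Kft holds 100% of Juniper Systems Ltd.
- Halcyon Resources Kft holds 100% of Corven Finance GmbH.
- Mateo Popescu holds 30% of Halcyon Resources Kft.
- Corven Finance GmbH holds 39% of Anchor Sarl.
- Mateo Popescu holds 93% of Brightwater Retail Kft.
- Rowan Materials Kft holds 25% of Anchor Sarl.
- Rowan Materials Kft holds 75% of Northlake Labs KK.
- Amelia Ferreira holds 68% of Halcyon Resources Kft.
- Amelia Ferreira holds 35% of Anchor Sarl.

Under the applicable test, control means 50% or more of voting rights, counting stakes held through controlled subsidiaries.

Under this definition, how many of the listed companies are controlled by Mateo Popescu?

1

Mateo holds 93% of Brightwater, so Mateo controls Brightwater.
No other company's threshold is met.
Mateo controls 1 company.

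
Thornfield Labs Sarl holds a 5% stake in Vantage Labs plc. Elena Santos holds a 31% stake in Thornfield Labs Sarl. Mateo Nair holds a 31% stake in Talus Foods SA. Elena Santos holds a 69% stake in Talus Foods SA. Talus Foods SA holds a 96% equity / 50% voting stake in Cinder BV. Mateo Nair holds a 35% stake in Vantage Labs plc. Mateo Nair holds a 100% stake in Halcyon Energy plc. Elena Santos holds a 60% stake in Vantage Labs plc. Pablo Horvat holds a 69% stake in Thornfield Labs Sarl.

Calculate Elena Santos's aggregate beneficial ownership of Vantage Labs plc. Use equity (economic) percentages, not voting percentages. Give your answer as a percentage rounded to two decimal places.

Elena reaches Vantage along 2 paths.
Direct stake: 60% = 60%.
Via Thornfield: 31% × 5% = 1.55%.
Total: 60% + 1.55% = 61.55%.

61.55%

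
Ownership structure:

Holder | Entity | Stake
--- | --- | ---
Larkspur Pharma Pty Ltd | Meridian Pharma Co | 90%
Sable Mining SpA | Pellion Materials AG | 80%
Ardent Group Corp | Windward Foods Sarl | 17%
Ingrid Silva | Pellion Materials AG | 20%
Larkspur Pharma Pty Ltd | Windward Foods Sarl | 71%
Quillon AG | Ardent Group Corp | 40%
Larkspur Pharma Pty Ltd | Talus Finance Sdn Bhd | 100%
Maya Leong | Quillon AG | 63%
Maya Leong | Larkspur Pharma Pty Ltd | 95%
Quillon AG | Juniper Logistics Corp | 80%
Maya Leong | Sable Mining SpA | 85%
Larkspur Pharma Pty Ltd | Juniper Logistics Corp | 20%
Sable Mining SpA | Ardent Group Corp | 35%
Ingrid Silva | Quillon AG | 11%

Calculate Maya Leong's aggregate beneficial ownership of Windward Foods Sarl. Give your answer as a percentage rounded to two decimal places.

Maya reaches Windward along 3 paths.
Via Quillon → Ardent: 63% × 40% × 17% = 4.284%.
Via Sable → Ardent: 85% × 35% × 17% = 5.0575%.
Via Larkspur: 95% × 71% = 67.45%.
Total: 4.284% + 5.0575% + 67.45% = 76.7915%.
Rounded: 76.79%.

76.79%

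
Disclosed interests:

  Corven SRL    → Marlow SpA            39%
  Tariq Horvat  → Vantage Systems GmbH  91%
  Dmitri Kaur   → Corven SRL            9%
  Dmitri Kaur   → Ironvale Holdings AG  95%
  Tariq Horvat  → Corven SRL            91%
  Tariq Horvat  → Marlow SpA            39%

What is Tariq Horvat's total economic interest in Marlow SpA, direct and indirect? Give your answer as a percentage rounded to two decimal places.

Tariq reaches Marlow along 2 paths.
Via Corven: 91% × 39% = 35.49%.
Direct stake: 39% = 39%.
Total: 35.49% + 39% = 74.49%.

74.49%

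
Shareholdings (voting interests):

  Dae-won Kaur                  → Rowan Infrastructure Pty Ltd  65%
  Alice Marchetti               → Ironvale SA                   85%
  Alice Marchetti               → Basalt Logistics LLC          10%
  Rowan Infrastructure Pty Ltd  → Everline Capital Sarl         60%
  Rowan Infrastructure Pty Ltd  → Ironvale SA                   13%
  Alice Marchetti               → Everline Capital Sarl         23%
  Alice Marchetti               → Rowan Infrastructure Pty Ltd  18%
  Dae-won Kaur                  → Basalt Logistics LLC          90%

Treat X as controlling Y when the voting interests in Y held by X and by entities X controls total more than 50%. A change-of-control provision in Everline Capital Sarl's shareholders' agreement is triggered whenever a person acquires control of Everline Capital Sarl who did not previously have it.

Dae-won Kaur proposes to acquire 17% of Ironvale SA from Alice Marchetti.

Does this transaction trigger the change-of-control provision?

No

The purchase adds only to Dae-won's holdings (Alice's stake shrinks), so Dae-won is the only person who could newly come to control Everline.
Dae-won holds 65% of Rowan, so Dae-won controls Rowan.
Rowan holds 60% of Everline, so Dae-won controls Everline.
So Dae-won already controls Everline before the transaction.
After the purchase, Dae-won holds 17% of Ironvale directly, and Alice's stake falls to 68%.
Dae-won controlled Everline already, so this is not a new person acquiring control; every other person's position is unchanged or reduced.
No new person acquires control, so the clause is not triggered.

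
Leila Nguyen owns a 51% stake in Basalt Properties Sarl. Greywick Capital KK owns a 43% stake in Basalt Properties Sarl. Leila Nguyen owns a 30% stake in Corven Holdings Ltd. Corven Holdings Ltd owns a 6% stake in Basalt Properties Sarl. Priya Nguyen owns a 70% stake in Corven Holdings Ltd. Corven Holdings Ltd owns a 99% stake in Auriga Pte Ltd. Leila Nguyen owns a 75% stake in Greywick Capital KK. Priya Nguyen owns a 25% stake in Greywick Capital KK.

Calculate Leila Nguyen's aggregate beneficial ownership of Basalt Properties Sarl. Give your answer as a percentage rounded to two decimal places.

85.05%

Leila reaches Basalt along 3 paths.
Via Corven: 30% × 6% = 1.8%.
Via Greywick: 75% × 43% = 32.25%.
Direct stake: 51% = 51%.
Total: 1.8% + 32.25% + 51% = 85.05%.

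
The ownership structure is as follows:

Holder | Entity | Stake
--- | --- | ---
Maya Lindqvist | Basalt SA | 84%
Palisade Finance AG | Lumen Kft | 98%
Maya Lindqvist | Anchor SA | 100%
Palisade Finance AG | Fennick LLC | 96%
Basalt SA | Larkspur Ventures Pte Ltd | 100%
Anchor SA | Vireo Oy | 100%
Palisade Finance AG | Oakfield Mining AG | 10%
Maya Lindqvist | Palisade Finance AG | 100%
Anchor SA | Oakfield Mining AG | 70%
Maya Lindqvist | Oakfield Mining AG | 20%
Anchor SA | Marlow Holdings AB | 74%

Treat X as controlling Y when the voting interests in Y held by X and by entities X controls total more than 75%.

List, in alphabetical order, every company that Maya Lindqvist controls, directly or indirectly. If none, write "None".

Maya holds 100% of Palisade, so Maya controls Palisade.
Maya holds 100% of Anchor, so Maya controls Anchor.
Anchor and Palisade and Maya together hold 70% + 10% + 20% = 100% of Oakfield, so Maya controls Oakfield.
Anchor holds 100% of Vireo, so Maya controls Vireo.
Palisade holds 96% of Fennick, so Maya controls Fennick.
Maya holds 84% of Basalt, so Maya controls Basalt.
Palisade holds 98% of Lumen, so Maya controls Lumen.
Basalt holds 100% of Larkspur, so Maya controls Larkspur.
No other company's threshold is met.

Anchor SA, Basalt SA, Fennick LLC, Larkspur Ventures Pte Ltd, Lumen Kft, Oakfield Mining AG, Palisade Finance AG, Vireo Oy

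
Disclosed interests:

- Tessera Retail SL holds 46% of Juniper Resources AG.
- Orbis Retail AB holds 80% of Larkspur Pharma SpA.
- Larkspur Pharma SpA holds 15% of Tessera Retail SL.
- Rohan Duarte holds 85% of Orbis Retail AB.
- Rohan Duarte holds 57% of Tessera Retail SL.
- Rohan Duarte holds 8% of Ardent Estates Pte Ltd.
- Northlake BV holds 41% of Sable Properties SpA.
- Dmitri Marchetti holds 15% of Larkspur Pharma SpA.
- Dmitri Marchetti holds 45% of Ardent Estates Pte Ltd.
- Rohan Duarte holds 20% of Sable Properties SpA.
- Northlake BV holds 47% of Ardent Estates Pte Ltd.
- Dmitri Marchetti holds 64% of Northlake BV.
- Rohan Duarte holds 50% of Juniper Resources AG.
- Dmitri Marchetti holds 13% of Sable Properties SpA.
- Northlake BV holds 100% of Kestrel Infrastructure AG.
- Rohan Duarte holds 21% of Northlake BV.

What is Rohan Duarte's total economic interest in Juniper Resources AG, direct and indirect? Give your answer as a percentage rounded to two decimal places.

Rohan reaches Juniper along 3 paths.
Via Orbis → Larkspur → Tessera: 85% × 80% × 15% × 46% = 4.692%.
Via Tessera: 57% × 46% = 26.22%.
Direct stake: 50% = 50%.
Total: 4.692% + 26.22% + 50% = 80.912%.
Rounded: 80.91%.

80.91%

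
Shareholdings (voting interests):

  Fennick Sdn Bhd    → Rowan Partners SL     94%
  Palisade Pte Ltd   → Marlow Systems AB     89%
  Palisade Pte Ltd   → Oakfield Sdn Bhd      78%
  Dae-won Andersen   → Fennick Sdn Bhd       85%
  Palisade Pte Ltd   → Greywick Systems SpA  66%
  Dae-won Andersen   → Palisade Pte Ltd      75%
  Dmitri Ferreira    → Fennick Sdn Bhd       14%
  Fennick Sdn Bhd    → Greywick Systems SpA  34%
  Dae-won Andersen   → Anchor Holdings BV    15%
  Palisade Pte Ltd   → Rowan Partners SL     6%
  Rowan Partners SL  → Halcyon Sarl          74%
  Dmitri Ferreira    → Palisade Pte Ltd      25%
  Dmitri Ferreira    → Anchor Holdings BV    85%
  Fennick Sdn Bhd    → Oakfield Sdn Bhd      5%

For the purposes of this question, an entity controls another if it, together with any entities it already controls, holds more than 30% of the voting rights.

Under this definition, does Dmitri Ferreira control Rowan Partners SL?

Dmitri holds 85% of Anchor, so Dmitri controls Anchor.
Neither Dmitri nor any entity Dmitri controls holds any voting interest in Rowan.
So Dmitri does not control Rowan.

No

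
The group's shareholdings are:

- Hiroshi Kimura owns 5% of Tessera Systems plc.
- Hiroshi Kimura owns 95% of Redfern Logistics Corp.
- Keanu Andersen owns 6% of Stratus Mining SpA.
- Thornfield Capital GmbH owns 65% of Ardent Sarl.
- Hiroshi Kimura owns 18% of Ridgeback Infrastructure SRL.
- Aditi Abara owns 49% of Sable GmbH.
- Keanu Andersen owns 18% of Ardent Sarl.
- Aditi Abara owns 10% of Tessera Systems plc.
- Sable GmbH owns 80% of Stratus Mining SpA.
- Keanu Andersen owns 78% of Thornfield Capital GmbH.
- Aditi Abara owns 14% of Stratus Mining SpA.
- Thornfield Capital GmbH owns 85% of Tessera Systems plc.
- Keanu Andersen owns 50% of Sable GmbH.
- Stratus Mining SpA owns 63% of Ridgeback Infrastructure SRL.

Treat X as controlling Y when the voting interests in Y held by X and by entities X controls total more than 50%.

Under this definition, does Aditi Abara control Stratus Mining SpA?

No

Aditi's largest direct stake is 49% in Sable, which does not meet the threshold, so Aditi controls no company.
In Stratus, Aditi's side holds only 14%, not > 50%.
So Aditi does not control Stratus.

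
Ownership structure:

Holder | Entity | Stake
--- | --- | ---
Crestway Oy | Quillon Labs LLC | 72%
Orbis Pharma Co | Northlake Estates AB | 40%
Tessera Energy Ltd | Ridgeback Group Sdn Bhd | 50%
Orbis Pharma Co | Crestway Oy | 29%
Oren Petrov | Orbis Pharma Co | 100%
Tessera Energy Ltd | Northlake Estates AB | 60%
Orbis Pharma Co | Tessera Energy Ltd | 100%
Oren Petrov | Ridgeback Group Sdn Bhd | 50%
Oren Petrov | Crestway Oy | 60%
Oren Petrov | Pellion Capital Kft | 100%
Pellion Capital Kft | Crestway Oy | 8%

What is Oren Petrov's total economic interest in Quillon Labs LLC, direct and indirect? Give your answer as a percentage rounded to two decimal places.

Oren reaches Quillon along 3 paths.
Via Crestway: 60% × 72% = 43.2%.
Via Orbis → Crestway: 100% × 29% × 72% = 20.88%.
Via Pellion → Crestway: 100% × 8% × 72% = 5.76%.
Total: 43.2% + 20.88% + 5.76% = 69.84%.

69.84%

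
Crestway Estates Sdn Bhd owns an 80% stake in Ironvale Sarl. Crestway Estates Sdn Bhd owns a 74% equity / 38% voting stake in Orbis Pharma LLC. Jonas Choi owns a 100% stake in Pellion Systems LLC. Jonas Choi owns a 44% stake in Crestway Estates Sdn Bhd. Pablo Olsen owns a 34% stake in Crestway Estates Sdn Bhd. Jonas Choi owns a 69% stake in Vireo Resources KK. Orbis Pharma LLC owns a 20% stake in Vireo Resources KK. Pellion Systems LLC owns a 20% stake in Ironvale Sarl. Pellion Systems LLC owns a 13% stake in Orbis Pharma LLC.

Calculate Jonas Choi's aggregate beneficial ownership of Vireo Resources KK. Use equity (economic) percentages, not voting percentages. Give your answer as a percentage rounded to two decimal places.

78.11%

Jonas reaches Vireo along 3 paths.
Direct stake: 69% = 69%.
Via Pellion → Orbis: 100% × 13% × 20% = 2.6%.
Via Crestway → Orbis: 44% × 74% × 20% = 6.512%.
Total: 69% + 2.6% + 6.512% = 78.112%.
Rounded: 78.11%.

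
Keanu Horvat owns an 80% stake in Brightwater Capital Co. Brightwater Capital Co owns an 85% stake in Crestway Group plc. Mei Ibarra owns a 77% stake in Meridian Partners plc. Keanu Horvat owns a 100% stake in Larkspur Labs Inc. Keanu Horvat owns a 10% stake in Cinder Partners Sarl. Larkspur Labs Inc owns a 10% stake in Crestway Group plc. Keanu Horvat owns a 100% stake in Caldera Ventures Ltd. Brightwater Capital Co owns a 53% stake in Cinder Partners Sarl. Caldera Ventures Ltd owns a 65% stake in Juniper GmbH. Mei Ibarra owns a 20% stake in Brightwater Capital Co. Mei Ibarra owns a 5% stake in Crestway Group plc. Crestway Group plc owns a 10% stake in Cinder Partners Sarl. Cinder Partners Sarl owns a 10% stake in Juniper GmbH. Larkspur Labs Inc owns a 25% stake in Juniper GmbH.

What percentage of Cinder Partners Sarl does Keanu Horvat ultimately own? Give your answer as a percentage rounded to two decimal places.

Keanu reaches Cinder along 4 paths.
Via Brightwater: 80% × 53% = 42.4%.
Via Brightwater → Crestway: 80% × 85% × 10% = 6.8%.
Via Larkspur → Crestway: 100% × 10% × 10% = 1%.
Direct stake: 10% = 10%.
Total: 42.4% + 6.8% + 1% + 10% = 60.2%.
Rounded: 60.20%.

60.20%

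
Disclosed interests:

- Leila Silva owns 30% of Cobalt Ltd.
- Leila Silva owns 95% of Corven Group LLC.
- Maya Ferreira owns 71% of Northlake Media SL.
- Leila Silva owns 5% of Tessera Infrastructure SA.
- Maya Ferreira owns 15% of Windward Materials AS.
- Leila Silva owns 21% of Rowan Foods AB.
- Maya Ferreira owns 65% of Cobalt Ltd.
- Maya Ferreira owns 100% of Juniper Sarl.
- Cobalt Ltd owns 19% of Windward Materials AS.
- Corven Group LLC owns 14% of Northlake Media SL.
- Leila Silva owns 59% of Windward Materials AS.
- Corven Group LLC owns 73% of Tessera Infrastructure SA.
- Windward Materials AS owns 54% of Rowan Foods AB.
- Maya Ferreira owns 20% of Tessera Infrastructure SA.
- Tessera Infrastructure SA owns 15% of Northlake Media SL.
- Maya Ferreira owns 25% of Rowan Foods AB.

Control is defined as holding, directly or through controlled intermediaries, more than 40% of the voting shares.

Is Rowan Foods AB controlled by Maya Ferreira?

Maya holds 65% of Cobalt, so Maya controls Cobalt.
Maya holds 71% of Northlake, so Maya controls Northlake.
Maya holds 100% of Juniper, so Maya controls Juniper.
In Rowan, Maya's side holds only 25%, not > 40%.
So Maya does not control Rowan.

No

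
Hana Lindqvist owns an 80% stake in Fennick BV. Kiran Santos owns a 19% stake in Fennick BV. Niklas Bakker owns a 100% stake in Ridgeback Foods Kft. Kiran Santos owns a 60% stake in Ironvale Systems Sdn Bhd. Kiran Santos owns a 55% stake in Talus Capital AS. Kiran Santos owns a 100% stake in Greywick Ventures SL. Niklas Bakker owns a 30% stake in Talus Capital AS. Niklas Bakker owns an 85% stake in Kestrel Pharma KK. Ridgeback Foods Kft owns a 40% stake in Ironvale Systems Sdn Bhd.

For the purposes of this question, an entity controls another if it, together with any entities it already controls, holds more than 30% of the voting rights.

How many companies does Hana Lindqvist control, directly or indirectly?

Hana holds 80% of Fennick, so Hana controls Fennick.
No other company's threshold is met.
Hana controls 1 company.

1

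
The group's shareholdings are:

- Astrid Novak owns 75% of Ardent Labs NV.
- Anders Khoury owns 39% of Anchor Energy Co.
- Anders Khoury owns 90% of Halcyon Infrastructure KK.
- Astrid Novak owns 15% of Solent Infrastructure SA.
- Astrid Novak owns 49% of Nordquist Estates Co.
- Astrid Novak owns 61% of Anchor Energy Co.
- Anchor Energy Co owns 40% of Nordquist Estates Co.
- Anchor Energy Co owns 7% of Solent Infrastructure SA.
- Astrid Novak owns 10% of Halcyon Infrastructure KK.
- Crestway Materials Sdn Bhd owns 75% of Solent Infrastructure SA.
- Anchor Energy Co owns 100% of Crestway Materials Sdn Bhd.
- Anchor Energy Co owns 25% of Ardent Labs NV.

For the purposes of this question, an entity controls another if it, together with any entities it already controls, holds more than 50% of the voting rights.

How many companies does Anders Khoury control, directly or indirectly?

1

Anders holds 90% of Halcyon, so Anders controls Halcyon.
No other company's threshold is met.
Anders controls 1 company.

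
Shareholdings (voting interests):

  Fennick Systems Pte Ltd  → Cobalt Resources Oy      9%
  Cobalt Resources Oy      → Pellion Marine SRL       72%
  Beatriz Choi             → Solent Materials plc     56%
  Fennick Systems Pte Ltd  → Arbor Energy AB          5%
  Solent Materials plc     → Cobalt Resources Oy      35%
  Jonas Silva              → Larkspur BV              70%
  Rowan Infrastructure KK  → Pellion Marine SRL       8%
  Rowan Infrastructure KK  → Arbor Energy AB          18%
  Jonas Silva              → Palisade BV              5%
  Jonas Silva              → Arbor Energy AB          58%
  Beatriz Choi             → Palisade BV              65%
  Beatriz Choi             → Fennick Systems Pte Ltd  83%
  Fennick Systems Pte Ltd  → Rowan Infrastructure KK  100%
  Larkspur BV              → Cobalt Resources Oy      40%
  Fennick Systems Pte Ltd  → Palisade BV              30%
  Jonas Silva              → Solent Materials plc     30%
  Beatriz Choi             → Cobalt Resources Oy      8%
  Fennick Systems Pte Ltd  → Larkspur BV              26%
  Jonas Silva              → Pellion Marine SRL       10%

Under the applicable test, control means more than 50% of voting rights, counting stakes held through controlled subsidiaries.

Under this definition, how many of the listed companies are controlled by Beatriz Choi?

6

Beatriz holds 56% of Solent, so Beatriz controls Solent.
Beatriz holds 83% of Fennick, so Beatriz controls Fennick.
Fennick holds 100% of Rowan, so Beatriz controls Rowan.
Beatriz and Solent and Fennick together hold 8% + 35% + 9% = 52% of Cobalt, so Beatriz controls Cobalt.
Rowan and Cobalt together hold 8% + 72% = 80% of Pellion, so Beatriz controls Pellion.
Beatriz and Fennick together hold 65% + 30% = 95% of Palisade, so Beatriz controls Palisade.
No other company's threshold is met.
Beatriz controls 6 companies.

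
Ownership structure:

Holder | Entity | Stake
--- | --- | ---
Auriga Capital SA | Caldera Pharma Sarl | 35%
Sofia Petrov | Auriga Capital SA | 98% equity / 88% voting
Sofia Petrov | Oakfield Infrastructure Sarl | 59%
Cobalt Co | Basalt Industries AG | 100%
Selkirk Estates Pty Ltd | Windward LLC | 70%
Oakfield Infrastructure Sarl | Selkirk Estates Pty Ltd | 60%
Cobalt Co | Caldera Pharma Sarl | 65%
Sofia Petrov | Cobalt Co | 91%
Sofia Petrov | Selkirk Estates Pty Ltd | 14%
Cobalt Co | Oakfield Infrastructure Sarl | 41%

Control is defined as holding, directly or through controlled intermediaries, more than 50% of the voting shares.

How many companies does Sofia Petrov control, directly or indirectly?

Sofia holds 91% of Cobalt, so Sofia controls Cobalt.
Sofia holds 88% of Auriga, so Sofia controls Auriga.
Sofia and Cobalt together hold 59% + 41% = 100% of Oakfield, so Sofia controls Oakfield.
Sofia and Oakfield together hold 14% + 60% = 74% of Selkirk, so Sofia controls Selkirk.
Cobalt and Auriga together hold 65% + 35% = 100% of Caldera, so Sofia controls Caldera.
Selkirk holds 70% of Windward, so Sofia controls Windward.
Cobalt holds 100% of Basalt, so Sofia controls Basalt.
Sofia controls 7 companies.

7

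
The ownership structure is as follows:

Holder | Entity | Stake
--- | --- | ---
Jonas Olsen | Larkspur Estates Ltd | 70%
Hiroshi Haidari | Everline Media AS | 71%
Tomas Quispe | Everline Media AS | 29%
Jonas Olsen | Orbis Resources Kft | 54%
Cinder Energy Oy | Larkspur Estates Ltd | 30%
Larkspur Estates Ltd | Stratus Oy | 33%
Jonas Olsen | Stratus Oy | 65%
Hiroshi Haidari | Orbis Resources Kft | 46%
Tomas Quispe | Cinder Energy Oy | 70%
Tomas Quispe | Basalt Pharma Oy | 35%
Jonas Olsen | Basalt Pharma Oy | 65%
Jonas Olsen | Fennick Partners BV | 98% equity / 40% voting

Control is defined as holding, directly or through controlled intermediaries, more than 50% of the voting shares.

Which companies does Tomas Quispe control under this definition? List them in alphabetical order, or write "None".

Tomas holds 70% of Cinder, so Tomas controls Cinder.
No other company's threshold is met.

Cinder Energy Oy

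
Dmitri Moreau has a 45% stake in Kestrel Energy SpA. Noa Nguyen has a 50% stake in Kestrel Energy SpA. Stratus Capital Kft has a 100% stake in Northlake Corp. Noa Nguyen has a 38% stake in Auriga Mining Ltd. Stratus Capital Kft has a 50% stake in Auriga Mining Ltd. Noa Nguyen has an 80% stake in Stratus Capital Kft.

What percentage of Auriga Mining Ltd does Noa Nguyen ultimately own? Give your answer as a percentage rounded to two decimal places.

78.00%

Noa reaches Auriga along 2 paths.
Direct stake: 38% = 38%.
Via Stratus: 80% × 50% = 40%.
Total: 38% + 40% = 78%.
Rounded: 78.00%.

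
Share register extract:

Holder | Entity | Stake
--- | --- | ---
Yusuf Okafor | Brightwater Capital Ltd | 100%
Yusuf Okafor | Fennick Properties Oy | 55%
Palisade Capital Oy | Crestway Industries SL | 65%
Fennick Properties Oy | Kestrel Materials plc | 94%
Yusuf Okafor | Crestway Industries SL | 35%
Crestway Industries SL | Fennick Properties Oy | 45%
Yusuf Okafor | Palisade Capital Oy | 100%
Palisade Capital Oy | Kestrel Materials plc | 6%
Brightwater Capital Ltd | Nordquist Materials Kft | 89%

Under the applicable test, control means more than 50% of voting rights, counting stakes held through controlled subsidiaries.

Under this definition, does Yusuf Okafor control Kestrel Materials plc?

Yusuf holds 100% of Palisade, so Yusuf controls Palisade.
Palisade and Yusuf together hold 65% + 35% = 100% of Crestway, so Yusuf controls Crestway.
Crestway and Yusuf together hold 45% + 55% = 100% of Fennick, so Yusuf controls Fennick.
Fennick and Palisade together hold 94% + 6% = 100% of Kestrel, so Yusuf controls Kestrel.

Yes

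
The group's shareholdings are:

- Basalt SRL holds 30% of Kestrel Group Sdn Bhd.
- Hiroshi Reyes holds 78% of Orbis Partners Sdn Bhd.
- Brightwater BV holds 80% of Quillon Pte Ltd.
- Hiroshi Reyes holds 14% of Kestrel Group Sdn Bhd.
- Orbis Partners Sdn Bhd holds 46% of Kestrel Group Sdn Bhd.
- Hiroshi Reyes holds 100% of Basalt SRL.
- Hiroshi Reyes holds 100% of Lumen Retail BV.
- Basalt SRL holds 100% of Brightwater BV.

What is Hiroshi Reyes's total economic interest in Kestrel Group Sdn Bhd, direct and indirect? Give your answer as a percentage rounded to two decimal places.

79.88%

Hiroshi reaches Kestrel along 3 paths.
Via Basalt: 100% × 30% = 30%.
Via Orbis: 78% × 46% = 35.88%.
Direct stake: 14% = 14%.
Total: 30% + 35.88% + 14% = 79.88%.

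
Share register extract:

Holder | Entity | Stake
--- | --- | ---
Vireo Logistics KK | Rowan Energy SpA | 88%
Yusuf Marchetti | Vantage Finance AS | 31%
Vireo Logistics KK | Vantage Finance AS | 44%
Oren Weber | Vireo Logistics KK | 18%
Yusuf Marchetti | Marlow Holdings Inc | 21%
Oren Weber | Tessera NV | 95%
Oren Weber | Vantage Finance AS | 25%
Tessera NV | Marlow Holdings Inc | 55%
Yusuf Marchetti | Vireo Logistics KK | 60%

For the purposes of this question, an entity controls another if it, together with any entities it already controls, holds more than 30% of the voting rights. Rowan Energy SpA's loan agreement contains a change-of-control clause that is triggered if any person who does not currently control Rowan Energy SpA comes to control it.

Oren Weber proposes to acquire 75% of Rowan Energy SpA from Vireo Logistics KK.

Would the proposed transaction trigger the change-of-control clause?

Yes

The purchase adds only to Oren's holdings (Vireo's stake shrinks), so Oren is the only person who could newly come to control Rowan.
Oren holds 95% of Tessera, so Oren controls Tessera.
Tessera holds 55% of Marlow, so Oren controls Marlow.
Neither Oren nor any entity Oren controls holds any voting interest in Rowan.
So before the transaction, Oren does not control Rowan.
After the purchase, Oren holds 75% of Rowan directly, and Vireo's stake falls to 13%.
Oren holds 75% of Rowan, so Oren controls Rowan.
Oren did not control Rowan before and does after, so the clause is triggered.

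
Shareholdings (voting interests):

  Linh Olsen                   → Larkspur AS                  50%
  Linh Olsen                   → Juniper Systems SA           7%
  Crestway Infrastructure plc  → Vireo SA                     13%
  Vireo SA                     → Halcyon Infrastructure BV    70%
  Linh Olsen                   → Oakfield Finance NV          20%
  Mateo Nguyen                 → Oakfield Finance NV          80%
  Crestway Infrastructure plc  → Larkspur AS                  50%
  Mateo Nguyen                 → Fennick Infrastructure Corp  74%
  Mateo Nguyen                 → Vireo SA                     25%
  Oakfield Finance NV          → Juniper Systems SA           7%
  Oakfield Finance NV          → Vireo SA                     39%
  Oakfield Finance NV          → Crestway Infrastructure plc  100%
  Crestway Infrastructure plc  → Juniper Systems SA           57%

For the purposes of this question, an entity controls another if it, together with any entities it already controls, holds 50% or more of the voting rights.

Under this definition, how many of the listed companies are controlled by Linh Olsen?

Linh holds 50% of Larkspur, so Linh controls Larkspur.
No other company's threshold is met.
Linh controls 1 company.

1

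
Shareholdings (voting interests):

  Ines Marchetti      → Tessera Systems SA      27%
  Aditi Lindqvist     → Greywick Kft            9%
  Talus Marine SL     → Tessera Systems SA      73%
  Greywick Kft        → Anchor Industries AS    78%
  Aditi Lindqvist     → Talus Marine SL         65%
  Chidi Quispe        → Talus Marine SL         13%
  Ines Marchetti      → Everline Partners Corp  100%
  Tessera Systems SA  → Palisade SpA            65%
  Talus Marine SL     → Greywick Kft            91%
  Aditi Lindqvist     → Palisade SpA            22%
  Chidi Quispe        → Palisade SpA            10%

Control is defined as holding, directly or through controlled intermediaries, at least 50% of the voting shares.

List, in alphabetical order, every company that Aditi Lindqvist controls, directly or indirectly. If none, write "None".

Anchor Industries AS, Greywick Kft, Palisade SpA, Talus Marine SL, Tessera Systems SA

Aditi holds 65% of Talus, so Aditi controls Talus.
Talus holds 73% of Tessera, so Aditi controls Tessera.
Talus and Aditi together hold 91% + 9% = 100% of Greywick, so Aditi controls Greywick.
Tessera and Aditi together hold 65% + 22% = 87% of Palisade, so Aditi controls Palisade.
Greywick holds 78% of Anchor, so Aditi controls Anchor.
No other company's threshold is met.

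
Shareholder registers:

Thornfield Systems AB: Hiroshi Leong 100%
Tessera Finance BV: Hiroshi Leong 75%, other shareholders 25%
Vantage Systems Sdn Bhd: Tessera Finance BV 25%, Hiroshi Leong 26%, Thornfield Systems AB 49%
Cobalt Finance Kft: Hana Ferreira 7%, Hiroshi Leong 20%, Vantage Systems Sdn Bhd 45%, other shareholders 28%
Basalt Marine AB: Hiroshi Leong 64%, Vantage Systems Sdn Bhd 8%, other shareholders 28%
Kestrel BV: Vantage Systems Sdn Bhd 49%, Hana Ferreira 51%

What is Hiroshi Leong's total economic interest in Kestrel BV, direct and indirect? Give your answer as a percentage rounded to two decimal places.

45.94%

Hiroshi reaches Kestrel along 3 paths.
Via Tessera → Vantage: 75% × 25% × 49% = 9.1875%.
Via Vantage: 26% × 49% = 12.74%.
Via Thornfield → Vantage: 100% × 49% × 49% = 24.01%.
Total: 9.1875% + 12.74% + 24.01% = 45.9375%.
Rounded: 45.94%.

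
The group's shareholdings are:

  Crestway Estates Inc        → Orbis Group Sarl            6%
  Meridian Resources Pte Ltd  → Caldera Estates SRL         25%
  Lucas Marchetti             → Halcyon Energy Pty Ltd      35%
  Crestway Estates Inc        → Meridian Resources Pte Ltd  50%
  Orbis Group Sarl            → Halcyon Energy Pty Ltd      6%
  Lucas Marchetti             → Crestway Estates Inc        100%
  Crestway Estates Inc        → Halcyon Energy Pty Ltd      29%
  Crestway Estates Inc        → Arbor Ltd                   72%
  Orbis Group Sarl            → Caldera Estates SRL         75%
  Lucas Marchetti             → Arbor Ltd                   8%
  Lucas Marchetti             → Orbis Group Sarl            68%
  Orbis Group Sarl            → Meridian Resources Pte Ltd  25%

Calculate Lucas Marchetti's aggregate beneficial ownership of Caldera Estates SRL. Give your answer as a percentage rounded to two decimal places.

72.63%

Lucas reaches Caldera along 5 paths.
Via Orbis → Meridian: 68% × 25% × 25% = 4.25%.
Via Crestway → Orbis → Meridian: 100% × 6% × 25% × 25% = 0.375%.
Via Crestway → Meridian: 100% × 50% × 25% = 12.5%.
Via Orbis: 68% × 75% = 51%.
Via Crestway → Orbis: 100% × 6% × 75% = 4.5%.
Total: 4.25% + 0.375% + 12.5% + 51% + 4.5% = 72.625%.
Rounded: 72.63%.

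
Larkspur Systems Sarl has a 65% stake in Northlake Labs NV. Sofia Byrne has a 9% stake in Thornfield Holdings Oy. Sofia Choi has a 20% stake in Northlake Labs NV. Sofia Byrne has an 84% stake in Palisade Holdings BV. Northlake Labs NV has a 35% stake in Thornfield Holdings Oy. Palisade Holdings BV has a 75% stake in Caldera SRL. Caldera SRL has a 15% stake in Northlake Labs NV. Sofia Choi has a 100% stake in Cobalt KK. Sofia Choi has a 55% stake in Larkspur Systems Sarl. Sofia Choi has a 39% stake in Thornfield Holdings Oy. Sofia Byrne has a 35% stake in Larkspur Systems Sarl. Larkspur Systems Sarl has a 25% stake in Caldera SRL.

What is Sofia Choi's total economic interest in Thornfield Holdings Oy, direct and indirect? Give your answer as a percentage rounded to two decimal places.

Sofia Choi reaches Thornfield along 4 paths.
Via Northlake: 20% × 35% = 7%.
Via Larkspur → Caldera → Northlake: 55% × 25% × 15% × 35% = 0.721875%.
Via Larkspur → Northlake: 55% × 65% × 35% = 12.5125%.
Direct stake: 39% = 39%.
Total: 7% + 0.721875% + 12.5125% + 39% = 59.234375%.
Rounded: 59.23%.

59.23%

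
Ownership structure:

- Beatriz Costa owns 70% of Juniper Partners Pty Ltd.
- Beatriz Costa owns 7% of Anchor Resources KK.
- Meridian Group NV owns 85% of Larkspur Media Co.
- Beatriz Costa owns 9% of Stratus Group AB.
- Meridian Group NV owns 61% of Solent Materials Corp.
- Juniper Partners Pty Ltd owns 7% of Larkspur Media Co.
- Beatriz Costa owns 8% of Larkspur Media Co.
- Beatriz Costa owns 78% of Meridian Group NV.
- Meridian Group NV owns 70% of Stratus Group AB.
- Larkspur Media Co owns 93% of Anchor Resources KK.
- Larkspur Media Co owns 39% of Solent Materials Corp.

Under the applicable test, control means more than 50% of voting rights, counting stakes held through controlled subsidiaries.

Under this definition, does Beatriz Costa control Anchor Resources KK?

Beatriz holds 70% of Juniper, so Beatriz controls Juniper.
Beatriz holds 78% of Meridian, so Beatriz controls Meridian.
Beatriz and Juniper and Meridian together hold 8% + 7% + 85% = 100% of Larkspur, so Beatriz controls Larkspur.
Beatriz and Larkspur together hold 7% + 93% = 100% of Anchor, so Beatriz controls Anchor.

Yes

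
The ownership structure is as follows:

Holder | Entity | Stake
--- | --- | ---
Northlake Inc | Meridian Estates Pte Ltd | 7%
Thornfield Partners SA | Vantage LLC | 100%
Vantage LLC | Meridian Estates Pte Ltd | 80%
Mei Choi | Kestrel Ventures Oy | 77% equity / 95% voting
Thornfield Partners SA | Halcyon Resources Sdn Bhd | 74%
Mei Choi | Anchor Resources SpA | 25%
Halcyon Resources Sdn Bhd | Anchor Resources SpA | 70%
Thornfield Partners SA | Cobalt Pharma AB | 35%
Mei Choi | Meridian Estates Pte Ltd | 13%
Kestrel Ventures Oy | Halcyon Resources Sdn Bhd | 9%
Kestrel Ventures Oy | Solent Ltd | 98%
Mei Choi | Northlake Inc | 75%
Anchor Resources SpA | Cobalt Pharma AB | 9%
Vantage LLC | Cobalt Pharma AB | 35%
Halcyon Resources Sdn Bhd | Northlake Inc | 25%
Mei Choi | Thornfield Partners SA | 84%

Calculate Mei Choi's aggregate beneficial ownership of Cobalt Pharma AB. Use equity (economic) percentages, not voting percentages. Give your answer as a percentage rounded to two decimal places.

65.40%

Mei reaches Cobalt along 5 paths.
Via Anchor: 25% × 9% = 2.25%.
Via Kestrel → Halcyon → Anchor: 77% × 9% × 70% × 9% = 0.43659%.
Via Thornfield → Halcyon → Anchor: 84% × 74% × 70% × 9% = 3.91608%.
Via Thornfield → Vantage: 84% × 100% × 35% = 29.4%.
Via Thornfield: 84% × 35% = 29.4%.
Total: 2.25% + 0.43659% + 3.91608% + 29.4% + 29.4% = 65.40267%.
Rounded: 65.40%.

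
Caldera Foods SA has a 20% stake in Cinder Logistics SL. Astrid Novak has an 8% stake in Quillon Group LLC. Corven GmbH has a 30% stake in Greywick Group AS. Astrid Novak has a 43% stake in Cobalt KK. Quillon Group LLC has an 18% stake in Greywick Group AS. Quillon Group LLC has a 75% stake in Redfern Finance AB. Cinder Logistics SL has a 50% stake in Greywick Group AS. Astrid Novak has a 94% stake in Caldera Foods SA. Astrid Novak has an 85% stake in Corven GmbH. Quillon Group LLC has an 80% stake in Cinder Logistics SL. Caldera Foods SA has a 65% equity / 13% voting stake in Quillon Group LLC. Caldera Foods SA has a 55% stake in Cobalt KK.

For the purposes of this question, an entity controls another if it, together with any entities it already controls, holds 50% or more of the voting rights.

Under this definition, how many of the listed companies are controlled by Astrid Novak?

Astrid holds 94% of Caldera, so Astrid controls Caldera.
Astrid holds 85% of Corven, so Astrid controls Corven.
Astrid and Caldera together hold 43% + 55% = 98% of Cobalt, so Astrid controls Cobalt.
No other company's threshold is met.
Astrid controls 3 companies.

3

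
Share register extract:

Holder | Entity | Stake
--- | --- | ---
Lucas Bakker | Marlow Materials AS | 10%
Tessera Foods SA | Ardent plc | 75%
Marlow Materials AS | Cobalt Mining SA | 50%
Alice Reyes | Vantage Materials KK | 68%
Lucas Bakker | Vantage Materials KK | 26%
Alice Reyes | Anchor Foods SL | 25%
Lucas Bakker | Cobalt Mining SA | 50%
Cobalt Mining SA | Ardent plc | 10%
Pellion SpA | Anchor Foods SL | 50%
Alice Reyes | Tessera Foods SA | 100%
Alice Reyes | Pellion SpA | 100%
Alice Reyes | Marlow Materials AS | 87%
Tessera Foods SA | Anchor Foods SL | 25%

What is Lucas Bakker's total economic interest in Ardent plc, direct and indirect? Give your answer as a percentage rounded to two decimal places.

Lucas reaches Ardent along 2 paths.
Via Marlow → Cobalt: 10% × 50% × 10% = 0.5%.
Via Cobalt: 50% × 10% = 5%.
Total: 0.5% + 5% = 5.5%.
Rounded: 5.50%.

5.50%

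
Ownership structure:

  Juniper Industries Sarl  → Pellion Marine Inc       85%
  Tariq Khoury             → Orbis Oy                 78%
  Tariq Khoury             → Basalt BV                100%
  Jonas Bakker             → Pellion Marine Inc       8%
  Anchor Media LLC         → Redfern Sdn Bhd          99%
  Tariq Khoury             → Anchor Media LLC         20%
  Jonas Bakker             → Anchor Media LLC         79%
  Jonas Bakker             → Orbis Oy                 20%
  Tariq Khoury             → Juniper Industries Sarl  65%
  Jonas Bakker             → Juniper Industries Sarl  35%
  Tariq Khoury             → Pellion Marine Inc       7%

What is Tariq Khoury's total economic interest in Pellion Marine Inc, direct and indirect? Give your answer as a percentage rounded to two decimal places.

Tariq reaches Pellion along 2 paths.
Direct stake: 7% = 7%.
Via Juniper: 65% × 85% = 55.25%.
Total: 7% + 55.25% = 62.25%.

62.25%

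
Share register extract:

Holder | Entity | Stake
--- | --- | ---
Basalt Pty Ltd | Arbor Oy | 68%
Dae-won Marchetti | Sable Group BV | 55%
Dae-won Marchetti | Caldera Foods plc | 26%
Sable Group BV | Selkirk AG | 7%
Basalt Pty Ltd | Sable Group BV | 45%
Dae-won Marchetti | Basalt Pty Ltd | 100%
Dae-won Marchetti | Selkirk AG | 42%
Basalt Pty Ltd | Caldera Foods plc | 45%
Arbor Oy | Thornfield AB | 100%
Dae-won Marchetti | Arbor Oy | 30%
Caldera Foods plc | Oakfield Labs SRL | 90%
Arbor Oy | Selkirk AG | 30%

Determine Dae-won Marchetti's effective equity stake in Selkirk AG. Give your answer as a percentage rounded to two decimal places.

Dae-won reaches Selkirk along 5 paths.
Direct stake: 42% = 42%.
Via Basalt → Arbor: 100% × 68% × 30% = 20.4%.
Via Arbor: 30% × 30% = 9%.
Via Sable: 55% × 7% = 3.85%.
Via Basalt → Sable: 100% × 45% × 7% = 3.15%.
Total: 42% + 20.4% + 9% + 3.85% + 3.15% = 78.4%.
Rounded: 78.40%.

78.40%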